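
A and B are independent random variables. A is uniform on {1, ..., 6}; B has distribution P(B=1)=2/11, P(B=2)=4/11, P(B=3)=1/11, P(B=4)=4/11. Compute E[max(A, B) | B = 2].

P(B = 2) = 4/11.
Summing max(A,B)·P(x,y) over outcomes with B = 2 gives 4/3.
E[max(A, B) | B = 2] = (4/3) / (4/11) = 11/3.

11/3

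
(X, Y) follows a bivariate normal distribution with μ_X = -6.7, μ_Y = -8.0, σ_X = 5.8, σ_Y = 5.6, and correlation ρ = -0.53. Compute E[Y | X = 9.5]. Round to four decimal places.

The regression of Y on X has slope ρ·σ_Y/σ_X and passes through (μ_X, μ_Y).
E[Y | X=9.5] = -8.0 + (-0.53)·(5.6/5.8)·(9.5 − (-6.7)) = -8.0 + (-0.51172)·(16.2) = -16.2899.

-16.2899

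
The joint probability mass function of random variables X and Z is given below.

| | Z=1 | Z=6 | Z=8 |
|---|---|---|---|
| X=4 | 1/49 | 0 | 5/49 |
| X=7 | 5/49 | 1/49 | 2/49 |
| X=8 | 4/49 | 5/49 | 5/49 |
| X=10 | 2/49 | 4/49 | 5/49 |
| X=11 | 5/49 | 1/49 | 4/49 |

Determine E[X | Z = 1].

146/17

P(Z = 1) = 17/49.
Σ X·P over the event = 4·(1/49) + 7·(5/49) + 8·(4/49) + 10·(2/49) + 11·(5/49) = 146/49.
E[X | Z = 1] = (146/49) / (17/49) = 146/17.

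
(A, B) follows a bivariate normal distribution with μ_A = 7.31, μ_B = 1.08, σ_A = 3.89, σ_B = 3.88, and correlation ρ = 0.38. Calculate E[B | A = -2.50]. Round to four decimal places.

-2.6382

The regression of B on A has slope ρ·σ_B/σ_A and passes through (μ_A, μ_B).
E[B | A=-2.50] = 1.08 + (0.38)·(3.88/3.89)·(-2.50 − (7.31)) = 1.08 + (0.37902)·(-9.81) = -2.6382.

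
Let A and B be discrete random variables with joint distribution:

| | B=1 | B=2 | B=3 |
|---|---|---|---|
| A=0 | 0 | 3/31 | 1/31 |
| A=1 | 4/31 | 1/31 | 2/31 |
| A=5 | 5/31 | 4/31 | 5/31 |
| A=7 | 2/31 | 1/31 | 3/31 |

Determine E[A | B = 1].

P(B = 1) = 11/31.
Σ A·P over the event = 1·(4/31) + 5·(5/31) + 7·(2/31) = 43/31.
E[A | B = 1] = (43/31) / (11/31) = 43/11.

43/11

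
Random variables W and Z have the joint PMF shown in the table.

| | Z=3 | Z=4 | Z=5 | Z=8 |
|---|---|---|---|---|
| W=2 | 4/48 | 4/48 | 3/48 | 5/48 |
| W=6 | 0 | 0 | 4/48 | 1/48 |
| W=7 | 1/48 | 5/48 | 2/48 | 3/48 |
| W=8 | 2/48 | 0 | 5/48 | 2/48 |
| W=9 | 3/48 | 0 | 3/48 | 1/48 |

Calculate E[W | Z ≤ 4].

101/19

P(Z ≤ 4) = 19/48.
Σ W·P over the event = 2·(4/48) + 2·(4/48) + 7·(1/48) + 7·(5/48) + 8·(2/48) + 9·(3/48) = 101/48.
E[W | Z ≤ 4] = (101/48) / (19/48) = 101/19.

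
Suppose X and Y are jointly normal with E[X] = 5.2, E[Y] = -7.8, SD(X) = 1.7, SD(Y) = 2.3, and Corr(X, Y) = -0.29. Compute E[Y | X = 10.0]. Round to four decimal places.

For a bivariate normal, E[Y | X=x] = μ_Y + ρ·(σ_Y/σ_X)·(x − μ_X).
E[Y | X=10.0] = -7.8 + (-0.29)·(2.3/1.7)·(10.0 − (5.2)) = -7.8 + (-0.39235)·(4.8) = -9.6833.

-9.6833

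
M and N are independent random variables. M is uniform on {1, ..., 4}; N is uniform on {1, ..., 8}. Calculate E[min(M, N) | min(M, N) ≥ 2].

P(min(M, N) ≥ 2) = 21/32.
Summing min(M,N)·P(x,y) over outcomes with min(M, N) ≥ 2 gives 59/32.
E[min(M, N) | min(M, N) ≥ 2] = (59/32) / (21/32) = 59/21.

59/21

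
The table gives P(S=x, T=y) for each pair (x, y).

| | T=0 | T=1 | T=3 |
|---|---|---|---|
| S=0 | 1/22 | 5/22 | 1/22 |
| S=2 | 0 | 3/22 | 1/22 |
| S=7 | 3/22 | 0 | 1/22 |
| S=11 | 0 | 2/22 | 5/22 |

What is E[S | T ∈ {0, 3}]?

P(T ∈ {0, 3}) = 6/11.
Σ S·P over the event = 0·(1/22) + 0·(1/22) + 2·(1/22) + 7·(3/22) + 7·(1/22) + 11·(5/22) = 85/22.
E[S | T ∈ {0, 3}] = (85/22) / (6/11) = 85/12.

85/12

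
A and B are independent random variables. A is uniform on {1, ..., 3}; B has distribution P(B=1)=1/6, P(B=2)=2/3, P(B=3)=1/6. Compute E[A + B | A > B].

9/2

P(A > B) = 1/3.
Summing (A+B)·P(x,y) over outcomes with A > B gives 3/2.
E[A + B | A > B] = (3/2) / (1/3) = 9/2.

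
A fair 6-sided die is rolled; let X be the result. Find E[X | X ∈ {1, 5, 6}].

4

P(X ∈ {1, 5, 6}) = 1/2.
Σ over the event: 1·1/6 + 5·1/6 + 6·1/6 = 2.
E[X | X ∈ {1, 5, 6}] = (2) / (1/2) = 4.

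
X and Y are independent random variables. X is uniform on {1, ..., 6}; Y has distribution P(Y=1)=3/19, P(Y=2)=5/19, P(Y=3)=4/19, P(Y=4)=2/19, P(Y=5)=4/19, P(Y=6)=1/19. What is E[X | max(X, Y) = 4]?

P(max(X, Y) = 4) = 10/57.
Summing X·P(x,y) over outcomes with max(X, Y) = 4 gives 34/57.
E[X | max(X, Y) = 4] = (34/57) / (10/57) = 17/5.

17/5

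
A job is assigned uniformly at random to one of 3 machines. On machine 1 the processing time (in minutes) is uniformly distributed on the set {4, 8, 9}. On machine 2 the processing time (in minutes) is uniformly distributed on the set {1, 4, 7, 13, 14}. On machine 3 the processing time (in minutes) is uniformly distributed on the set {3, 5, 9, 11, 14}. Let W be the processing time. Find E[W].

116/15

E[W | machine 1] = (4+8+9)/3 = 7.
E[W | machine 2] = (1+4+7+13+14)/5 = 39/5.
E[W | machine 3] = (3+5+9+11+14)/5 = 42/5.
By the law of total expectation,
E[W] = (1/3)·(7) + (1/3)·(39/5) + (1/3)·(42/5) = 116/15.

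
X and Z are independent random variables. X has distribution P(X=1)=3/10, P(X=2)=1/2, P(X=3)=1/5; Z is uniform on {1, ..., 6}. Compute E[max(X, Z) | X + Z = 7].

51/10

P(X + Z = 7) = 1/6.
Summing max(X,Z)·P(x,y) over outcomes with X + Z = 7 gives 17/20.
E[max(X, Z) | X + Z = 7] = (17/20) / (1/6) = 51/10.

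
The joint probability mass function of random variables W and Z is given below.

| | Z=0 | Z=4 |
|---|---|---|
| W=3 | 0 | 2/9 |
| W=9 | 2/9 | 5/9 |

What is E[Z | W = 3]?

P(W = 3) = 2/9.
Σ Z·P over the event = 4·(2/9) = 8/9.
E[Z | W = 3] = (8/9) / (2/9) = 4.

4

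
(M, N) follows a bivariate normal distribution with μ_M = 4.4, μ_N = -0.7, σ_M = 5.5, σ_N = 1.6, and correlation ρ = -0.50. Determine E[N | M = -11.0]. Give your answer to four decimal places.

E[N | M=x] = μ_N + ρ(σ_N/σ_M)(x − μ_M) for jointly normal variables.
E[N | M=-11.0] = -0.7 + (-0.50)·(1.6/5.5)·(-11.0 − (4.4)) = -0.7 + (-0.145455)·(-15.4) = 1.5400.

1.5400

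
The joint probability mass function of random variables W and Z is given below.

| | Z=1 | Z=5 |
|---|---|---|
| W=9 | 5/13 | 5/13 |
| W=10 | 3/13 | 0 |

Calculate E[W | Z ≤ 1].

75/8

P(Z ≤ 1) = 8/13.
Σ W·P over the event = 9·(5/13) + 10·(3/13) = 75/13.
E[W | Z ≤ 1] = (75/13) / (8/13) = 75/8.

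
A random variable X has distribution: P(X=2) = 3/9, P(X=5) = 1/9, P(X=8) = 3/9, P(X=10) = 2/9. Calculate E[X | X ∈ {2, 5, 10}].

P(X ∈ {2, 5, 10}) = 2/3.
Σ over the event: 2·1/3 + 5·1/9 + 10·2/9 = 31/9.
E[X | X ∈ {2, 5, 10}] = (31/9) / (2/3) = 31/6.

31/6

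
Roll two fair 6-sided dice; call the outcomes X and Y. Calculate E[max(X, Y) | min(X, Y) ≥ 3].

41/8

P(min(X, Y) ≥ 3) = 4/9.
Summing max(X,Y)·P(x,y) over outcomes with min(X, Y) ≥ 3 gives 41/18.
E[max(X, Y) | min(X, Y) ≥ 3] = (41/18) / (4/9) = 41/8.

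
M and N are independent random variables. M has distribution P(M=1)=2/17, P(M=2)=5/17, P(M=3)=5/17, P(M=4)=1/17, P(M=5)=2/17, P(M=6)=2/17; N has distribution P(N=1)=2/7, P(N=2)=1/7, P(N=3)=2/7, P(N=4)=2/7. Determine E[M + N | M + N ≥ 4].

P(M + N ≥ 4) = 103/119.
Summing (M+N)·P(x,y) over outcomes with M + N ≥ 4 gives 633/119.
E[M + N | M + N ≥ 4] = (633/119) / (103/119) = 633/103.

633/103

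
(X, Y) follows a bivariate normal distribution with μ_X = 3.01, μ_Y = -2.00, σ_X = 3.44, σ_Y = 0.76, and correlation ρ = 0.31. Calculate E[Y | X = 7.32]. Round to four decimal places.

For a bivariate normal, E[Y | X=x] = μ_Y + ρ·(σ_Y/σ_X)·(x − μ_X).
E[Y | X=7.32] = -2.00 + (0.31)·(0.76/3.44)·(7.32 − (3.01)) = -2.00 + (0.068488)·(4.31) = -1.7048.

-1.7048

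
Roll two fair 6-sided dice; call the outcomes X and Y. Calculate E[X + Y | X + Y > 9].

Outcomes with X + Y > 9: (4,6), (5,5), (5,6), (6,4), (6,5), (6,6), each with probability 1/36.
E[X + Y | X + Y > 9] = (10 + 10 + 11 + 10 + 11 + 12) / 6 = 32/3.

32/3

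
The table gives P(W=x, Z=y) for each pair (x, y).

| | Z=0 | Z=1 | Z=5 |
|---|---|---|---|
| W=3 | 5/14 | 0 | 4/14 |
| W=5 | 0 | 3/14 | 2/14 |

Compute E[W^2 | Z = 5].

P(Z = 5) = 3/7.
Σ W^2·P over the event = 9·(4/14) + 25·(2/14) = 43/7.
E[W^2 | Z = 5] = (43/7) / (3/7) = 43/3.

43/3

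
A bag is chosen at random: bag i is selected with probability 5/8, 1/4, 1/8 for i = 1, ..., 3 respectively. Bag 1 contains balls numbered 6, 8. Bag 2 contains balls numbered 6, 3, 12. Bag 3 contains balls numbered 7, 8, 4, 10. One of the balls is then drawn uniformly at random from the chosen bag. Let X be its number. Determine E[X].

225/32

E[X | bag 1] = (6+8)/2 = 7.
E[X | bag 2] = (6+3+12)/3 = 7.
E[X | bag 3] = (7+8+4+10)/4 = 29/4.
E[X] = (5/8)·(7) + (1/4)·(7) + (1/8)·(29/4) = 225/32.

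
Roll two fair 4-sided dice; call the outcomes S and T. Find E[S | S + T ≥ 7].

11/3

P(S + T ≥ 7) = 3/16.
Summing S·P(x,y) over outcomes with S + T ≥ 7 gives 11/16.
E[S | S + T ≥ 7] = (11/16) / (3/16) = 11/3.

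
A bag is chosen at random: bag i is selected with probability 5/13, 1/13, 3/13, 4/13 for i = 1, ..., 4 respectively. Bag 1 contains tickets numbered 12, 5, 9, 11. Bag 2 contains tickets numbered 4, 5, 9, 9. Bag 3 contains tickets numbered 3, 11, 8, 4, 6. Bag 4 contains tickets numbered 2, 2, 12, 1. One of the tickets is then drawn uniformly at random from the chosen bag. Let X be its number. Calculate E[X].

E[X | bag 1] = (12+5+9+11)/4 = 37/4.
E[X | bag 2] = (4+5+9+9)/4 = 27/4.
E[X | bag 3] = (3+11+8+4+6)/5 = 32/5.
E[X | bag 4] = (2+2+12+1)/4 = 17/4.
By the law of total expectation,
E[X] = (5/13)·(37/4) + (1/13)·(27/4) + (3/13)·(32/5) + (4/13)·(17/4) = 446/65.

446/65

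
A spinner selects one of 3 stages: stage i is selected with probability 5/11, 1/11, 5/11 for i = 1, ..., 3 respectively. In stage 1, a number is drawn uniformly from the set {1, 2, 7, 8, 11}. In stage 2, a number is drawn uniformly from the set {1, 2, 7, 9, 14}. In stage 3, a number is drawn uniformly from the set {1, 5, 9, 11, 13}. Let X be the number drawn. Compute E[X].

E[X | stage 1] = (1+2+7+8+11)/5 = 29/5.
E[X | stage 2] = (1+2+7+9+14)/5 = 33/5.
E[X | stage 3] = (1+5+9+11+13)/5 = 39/5.
E[X] = (5/11)·(29/5) + (1/11)·(33/5) + (5/11)·(39/5) = 373/55.

373/55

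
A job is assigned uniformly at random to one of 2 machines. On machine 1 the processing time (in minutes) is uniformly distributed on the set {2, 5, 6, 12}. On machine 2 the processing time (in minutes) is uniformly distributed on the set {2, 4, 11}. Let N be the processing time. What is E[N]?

E[N | machine 1] = (2+5+6+12)/4 = 25/4.
E[N | machine 2] = (2+4+11)/3 = 17/3.
E[N] = (1/2)·(25/4) + (1/2)·(17/3) = 143/24.

143/24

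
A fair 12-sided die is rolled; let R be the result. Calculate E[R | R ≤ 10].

11/2

Given R ≤ 10, R is equally likely to be any of {1, 2, 3, 4, 5, 6, 7, 8, 9, 10}.
E[R | R ≤ 10] = (1 + 2 + 3 + 4 + 5 + 6 + 7 + 8 + 9 + 10) / 10 = 11/2.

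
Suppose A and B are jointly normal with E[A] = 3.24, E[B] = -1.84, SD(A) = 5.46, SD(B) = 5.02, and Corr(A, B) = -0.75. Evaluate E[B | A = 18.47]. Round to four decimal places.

-12.3420

For a bivariate normal, E[B | A=x] = μ_B + ρ·(σ_B/σ_A)·(x − μ_A).
E[B | A=18.47] = -1.84 + (-0.75)·(5.02/5.46)·(18.47 − (3.24)) = -1.84 + (-0.68956)·(15.23) = -12.3420.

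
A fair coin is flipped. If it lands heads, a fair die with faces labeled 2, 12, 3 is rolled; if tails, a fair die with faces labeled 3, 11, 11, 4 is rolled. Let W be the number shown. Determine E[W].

E[W | heads] = (2+12+3)/3 = 17/3.
E[W | tails] = (3+11+11+4)/4 = 29/4.
By the law of total expectation,
E[W] = (1/2)·(17/3) + (1/2)·(29/4) = 155/24.

155/24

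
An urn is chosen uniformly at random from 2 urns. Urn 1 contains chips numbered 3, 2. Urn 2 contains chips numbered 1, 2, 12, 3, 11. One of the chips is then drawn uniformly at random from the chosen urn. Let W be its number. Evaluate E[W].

83/20

E[W | urn 1] = (3+2)/2 = 5/2.
E[W | urn 2] = (1+2+12+3+11)/5 = 29/5.
By the law of total expectation,
E[W] = (1/2)·(5/2) + (1/2)·(29/5) = 83/20.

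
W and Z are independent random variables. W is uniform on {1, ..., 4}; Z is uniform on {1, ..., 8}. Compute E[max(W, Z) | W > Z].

10/3

P(W > Z) = 3/16.
Summing max(W,Z)·P(x,y) over outcomes with W > Z gives 5/8.
E[max(W, Z) | W > Z] = (5/8) / (3/16) = 10/3.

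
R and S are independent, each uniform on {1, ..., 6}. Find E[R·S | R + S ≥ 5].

71/5

P(R + S ≥ 5) = 5/6.
Summing RS·P(x,y) over outcomes with R + S ≥ 5 gives 71/6.
E[R·S | R + S ≥ 5] = (71/6) / (5/6) = 71/5.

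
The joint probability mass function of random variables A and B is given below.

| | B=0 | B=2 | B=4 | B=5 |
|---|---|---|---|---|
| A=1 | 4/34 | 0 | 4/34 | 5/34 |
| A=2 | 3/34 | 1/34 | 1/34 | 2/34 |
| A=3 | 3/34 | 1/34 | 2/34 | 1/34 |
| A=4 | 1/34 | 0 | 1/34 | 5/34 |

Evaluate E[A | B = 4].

2

P(B = 4) = 4/17.
Σ A·P over the event = 1·(4/34) + 2·(1/34) + 3·(2/34) + 4·(1/34) = 8/17.
E[A | B = 4] = (8/17) / (4/17) = 2.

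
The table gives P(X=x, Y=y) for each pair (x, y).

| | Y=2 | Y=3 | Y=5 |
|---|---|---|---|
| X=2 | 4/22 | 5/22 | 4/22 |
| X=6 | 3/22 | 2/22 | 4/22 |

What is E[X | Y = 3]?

22/7

P(Y = 3) = 7/22.
Σ X·P over the event = 2·(5/22) + 6·(2/22) = 1.
E[X | Y = 3] = (1) / (7/22) = 22/7.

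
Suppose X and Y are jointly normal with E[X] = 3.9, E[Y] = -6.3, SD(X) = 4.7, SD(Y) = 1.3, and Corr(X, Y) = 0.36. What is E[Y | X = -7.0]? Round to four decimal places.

E[Y | X=x] = μ_Y + ρ(σ_Y/σ_X)(x − μ_X) for jointly normal variables.
E[Y | X=-7.0] = -6.3 + (0.36)·(1.3/4.7)·(-7.0 − (3.9)) = -6.3 + (0.099574)·(-10.9) = -7.3854.

-7.3854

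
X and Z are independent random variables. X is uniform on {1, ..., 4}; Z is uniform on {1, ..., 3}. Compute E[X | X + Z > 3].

Outcomes with X + Z > 3: (1,3), (2,2), (2,3), (3,1), (3,2), (3,3), (4,1), (4,2), (4,3), each with probability 1/12.
E[X | X + Z > 3] = (1 + 2 + 2 + 3 + 3 + 3 + 4 + 4 + 4) / 9 = 26/9.

26/9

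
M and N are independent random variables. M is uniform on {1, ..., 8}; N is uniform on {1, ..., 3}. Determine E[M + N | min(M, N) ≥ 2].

P(min(M, N) ≥ 2) = 7/12.
Summing (M+N)·P(x,y) over outcomes with min(M, N) ≥ 2 gives 35/8.
E[M + N | min(M, N) ≥ 2] = (35/8) / (7/12) = 15/2.

15/2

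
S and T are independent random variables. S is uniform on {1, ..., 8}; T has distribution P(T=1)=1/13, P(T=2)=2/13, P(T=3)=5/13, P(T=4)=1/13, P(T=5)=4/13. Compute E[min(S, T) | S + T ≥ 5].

P(S + T ≥ 5) = 23/26.
Summing min(S,T)·P(x,y) over outcomes with S + T ≥ 5 gives 275/104.
E[min(S, T) | S + T ≥ 5] = (275/104) / (23/26) = 275/92.

275/92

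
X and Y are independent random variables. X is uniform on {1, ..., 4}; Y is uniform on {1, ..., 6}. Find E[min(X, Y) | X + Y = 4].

4/3

Outcomes with X + Y = 4: (1,3), (2,2), (3,1), each with probability 1/24.
E[min(X, Y) | X + Y = 4] = (1 + 2 + 1) / 3 = 4/3.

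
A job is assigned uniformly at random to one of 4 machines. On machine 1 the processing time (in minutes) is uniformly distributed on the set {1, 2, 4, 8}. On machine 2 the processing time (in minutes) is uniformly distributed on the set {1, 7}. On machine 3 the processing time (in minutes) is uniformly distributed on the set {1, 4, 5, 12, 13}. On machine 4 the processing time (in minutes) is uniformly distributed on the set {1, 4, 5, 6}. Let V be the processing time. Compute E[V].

E[V | machine 1] = (1+2+4+8)/4 = 15/4.
E[V | machine 2] = (1+7)/2 = 4.
E[V | machine 3] = (1+4+5+12+13)/5 = 7.
E[V | machine 4] = (1+4+5+6)/4 = 4.
E[V] = (1/4)·(15/4) + (1/4)·(4) + (1/4)·(7) + (1/4)·(4) = 75/16.

75/16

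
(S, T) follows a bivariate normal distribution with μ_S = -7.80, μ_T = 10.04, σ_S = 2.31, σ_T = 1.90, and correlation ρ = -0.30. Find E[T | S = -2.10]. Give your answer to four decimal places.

8.6335

The regression of T on S has slope ρ·σ_T/σ_S and passes through (μ_S, μ_T).
E[T | S=-2.10] = 10.04 + (-0.30)·(1.90/2.31)·(-2.10 − (-7.80)) = 10.04 + (-0.24675)·(5.7) = 8.6335.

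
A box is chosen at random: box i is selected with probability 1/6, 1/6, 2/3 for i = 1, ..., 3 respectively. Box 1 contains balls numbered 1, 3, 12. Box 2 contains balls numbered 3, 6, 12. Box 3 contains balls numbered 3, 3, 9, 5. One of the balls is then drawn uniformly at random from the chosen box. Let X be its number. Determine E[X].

E[X | box 1] = (1+3+12)/3 = 16/3.
E[X | box 2] = (3+6+12)/3 = 7.
E[X | box 3] = (3+3+9+5)/4 = 5.
By the law of total expectation,
E[X] = (1/6)·(16/3) + (1/6)·(7) + (2/3)·(5) = 97/18.

97/18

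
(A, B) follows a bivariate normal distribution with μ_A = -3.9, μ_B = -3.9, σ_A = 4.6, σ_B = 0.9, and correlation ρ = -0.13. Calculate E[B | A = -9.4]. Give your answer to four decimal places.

The regression of B on A has slope ρ·σ_B/σ_A and passes through (μ_A, μ_B).
E[B | A=-9.4] = -3.9 + (-0.13)·(0.9/4.6)·(-9.4 − (-3.9)) = -3.9 + (-0.025435)·(-5.5) = -3.7601.

-3.7601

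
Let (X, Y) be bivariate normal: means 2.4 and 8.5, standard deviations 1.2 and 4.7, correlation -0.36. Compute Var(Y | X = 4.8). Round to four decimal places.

Var(Y | X=x) = (1 − ρ²)·σ_Y².
Var(Y | X=4.8) = (4.7)²·(1 − (-0.36)²) = 22.09·0.8704 = 19.2271.

19.2271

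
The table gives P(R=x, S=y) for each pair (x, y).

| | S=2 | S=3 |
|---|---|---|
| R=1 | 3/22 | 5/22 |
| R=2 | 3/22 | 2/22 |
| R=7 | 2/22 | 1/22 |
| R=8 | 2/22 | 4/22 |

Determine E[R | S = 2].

P(S = 2) = 5/11.
Σ R·P over the event = 1·(3/22) + 2·(3/22) + 7·(2/22) + 8·(2/22) = 39/22.
E[R | S = 2] = (39/22) / (5/11) = 39/10.

39/10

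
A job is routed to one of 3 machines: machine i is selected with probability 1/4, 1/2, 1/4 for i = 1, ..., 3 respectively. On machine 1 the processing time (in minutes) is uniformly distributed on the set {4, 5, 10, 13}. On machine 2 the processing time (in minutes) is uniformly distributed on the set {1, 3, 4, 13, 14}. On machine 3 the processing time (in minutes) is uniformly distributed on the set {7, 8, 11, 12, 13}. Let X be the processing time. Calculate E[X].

161/20

E[X | machine 1] = (4+5+10+13)/4 = 8.
E[X | machine 2] = (1+3+4+13+14)/5 = 7.
E[X | machine 3] = (7+8+11+12+13)/5 = 51/5.
By the law of total expectation,
E[X] = (1/4)·(8) + (1/2)·(7) + (1/4)·(51/5) = 161/20.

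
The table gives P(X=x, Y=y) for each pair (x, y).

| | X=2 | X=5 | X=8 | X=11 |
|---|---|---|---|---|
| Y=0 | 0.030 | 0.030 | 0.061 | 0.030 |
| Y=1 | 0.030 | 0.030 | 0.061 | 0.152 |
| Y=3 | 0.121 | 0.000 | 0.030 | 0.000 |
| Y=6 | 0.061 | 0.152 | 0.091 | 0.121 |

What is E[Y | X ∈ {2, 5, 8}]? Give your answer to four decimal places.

3.4405

P(X ∈ {2, 5, 8}) = 0.697.
Summing Y·P(X=x,Y=y) over the conditioning event gives 2.398.
E[Y | X ∈ {2, 5, 8}] = (2.398) / (0.697) = 3.4405.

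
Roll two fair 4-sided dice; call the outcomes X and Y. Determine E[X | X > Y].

10/3

P(X > Y) = 3/8.
Summing X·P(x,y) over outcomes with X > Y gives 5/4.
E[X | X > Y] = (5/4) / (3/8) = 10/3.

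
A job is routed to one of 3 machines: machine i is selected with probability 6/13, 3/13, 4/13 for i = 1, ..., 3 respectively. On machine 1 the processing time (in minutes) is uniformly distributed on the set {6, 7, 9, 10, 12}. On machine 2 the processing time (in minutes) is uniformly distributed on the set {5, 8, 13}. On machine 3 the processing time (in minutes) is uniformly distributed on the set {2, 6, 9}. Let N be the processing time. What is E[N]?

E[N | machine 1] = (6+7+9+10+12)/5 = 44/5.
E[N | machine 2] = (5+8+13)/3 = 26/3.
E[N | machine 3] = (2+6+9)/3 = 17/3.
E[N] = (6/13)·(44/5) + (3/13)·(26/3) + (4/13)·(17/3) = 1522/195.

1522/195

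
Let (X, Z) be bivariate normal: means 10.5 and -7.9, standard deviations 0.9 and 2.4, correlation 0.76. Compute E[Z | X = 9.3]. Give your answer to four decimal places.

-10.3320

The regression of Z on X has slope ρ·σ_Z/σ_X and passes through (μ_X, μ_Z).
E[Z | X=9.3] = -7.9 + (0.76)·(2.4/0.9)·(9.3 − (10.5)) = -7.9 + (2.0267)·(-1.2) = -10.3320.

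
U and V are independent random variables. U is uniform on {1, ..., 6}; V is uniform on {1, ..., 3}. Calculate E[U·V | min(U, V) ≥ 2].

10

P(min(U, V) ≥ 2) = 5/9.
Summing UV·P(x,y) over outcomes with min(U, V) ≥ 2 gives 50/9.
E[U·V | min(U, V) ≥ 2] = (50/9) / (5/9) = 10.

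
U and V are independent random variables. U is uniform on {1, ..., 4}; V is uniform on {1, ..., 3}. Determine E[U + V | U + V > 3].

46/9

Outcomes with U + V > 3: (1,3), (2,2), (2,3), (3,1), (3,2), (3,3), (4,1), (4,2), (4,3), each with probability 1/12.
E[U + V | U + V > 3] = (4 + 4 + 5 + 4 + 5 + 6 + 5 + 6 + 7) / 9 = 46/9.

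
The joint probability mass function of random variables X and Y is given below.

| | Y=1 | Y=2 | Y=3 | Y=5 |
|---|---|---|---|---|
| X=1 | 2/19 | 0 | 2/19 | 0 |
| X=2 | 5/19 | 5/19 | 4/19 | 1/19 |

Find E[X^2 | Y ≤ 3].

10/3

P(Y ≤ 3) = 18/19.
Summing X^2·P(X=x,Y=y) over the conditioning event gives 60/19.
E[X^2 | Y ≤ 3] = (60/19) / (18/19) = 10/3.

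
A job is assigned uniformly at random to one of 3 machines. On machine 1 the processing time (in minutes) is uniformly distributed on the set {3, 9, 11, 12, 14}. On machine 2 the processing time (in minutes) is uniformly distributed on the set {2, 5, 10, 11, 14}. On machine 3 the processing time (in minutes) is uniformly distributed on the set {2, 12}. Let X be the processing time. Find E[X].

E[X | machine 1] = (3+9+11+12+14)/5 = 49/5.
E[X | machine 2] = (2+5+10+11+14)/5 = 42/5.
E[X | machine 3] = (2+12)/2 = 7.
E[X] = (1/3)·(49/5) + (1/3)·(42/5) + (1/3)·(7) = 42/5.

42/5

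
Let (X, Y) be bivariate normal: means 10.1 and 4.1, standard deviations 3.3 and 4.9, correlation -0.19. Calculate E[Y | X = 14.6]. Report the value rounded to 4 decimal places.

2.8305

E[Y | X=x] = μ_Y + ρ(σ_Y/σ_X)(x − μ_X) for jointly normal variables.
E[Y | X=14.6] = 4.1 + (-0.19)·(4.9/3.3)·(14.6 − (10.1)) = 4.1 + (-0.28212)·(4.5) = 2.8305.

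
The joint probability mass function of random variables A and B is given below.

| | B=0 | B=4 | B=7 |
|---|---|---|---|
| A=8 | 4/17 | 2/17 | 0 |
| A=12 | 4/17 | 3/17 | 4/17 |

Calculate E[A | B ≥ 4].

100/9

P(B ≥ 4) = 9/17.
Σ A·P over the event = 8·(2/17) + 12·(3/17) + 12·(4/17) = 100/17.
E[A | B ≥ 4] = (100/17) / (9/17) = 100/9.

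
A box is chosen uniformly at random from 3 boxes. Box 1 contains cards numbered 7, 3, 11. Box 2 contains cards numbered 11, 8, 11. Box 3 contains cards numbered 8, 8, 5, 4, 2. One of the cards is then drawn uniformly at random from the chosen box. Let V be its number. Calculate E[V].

112/15

E[V | box 1] = (7+3+11)/3 = 7.
E[V | box 2] = (11+8+11)/3 = 10.
E[V | box 3] = (8+8+5+4+2)/5 = 27/5.
By the law of total expectation,
E[V] = (1/3)·(7) + (1/3)·(10) + (1/3)·(27/5) = 112/15.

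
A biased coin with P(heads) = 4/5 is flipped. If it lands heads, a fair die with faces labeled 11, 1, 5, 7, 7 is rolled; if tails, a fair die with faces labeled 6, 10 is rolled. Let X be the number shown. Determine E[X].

E[X | heads] = (11+1+5+7+7)/5 = 31/5.
E[X | tails] = (6+10)/2 = 8.
E[X] = (4/5)·(31/5) + (1/5)·(8) = 164/25.

164/25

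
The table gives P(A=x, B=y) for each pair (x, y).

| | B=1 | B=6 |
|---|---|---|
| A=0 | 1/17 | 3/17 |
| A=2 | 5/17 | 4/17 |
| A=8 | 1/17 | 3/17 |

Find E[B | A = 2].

29/9

P(A = 2) = 9/17.
Σ B·P over the event = 1·(5/17) + 6·(4/17) = 29/17.
E[B | A = 2] = (29/17) / (9/17) = 29/9.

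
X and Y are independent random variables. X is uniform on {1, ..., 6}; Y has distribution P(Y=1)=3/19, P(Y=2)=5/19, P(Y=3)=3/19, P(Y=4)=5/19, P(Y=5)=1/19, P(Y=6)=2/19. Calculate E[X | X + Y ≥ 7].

270/59

P(X + Y ≥ 7) = 59/114.
Summing X·P(x,y) over outcomes with X + Y ≥ 7 gives 45/19.
E[X | X + Y ≥ 7] = (45/19) / (59/114) = 270/59.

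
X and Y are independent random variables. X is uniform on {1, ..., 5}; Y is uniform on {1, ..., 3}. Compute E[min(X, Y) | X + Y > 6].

Outcomes with X + Y > 6: (4,3), (5,2), (5,3), each with probability 1/15.
E[min(X, Y) | X + Y > 6] = (3 + 2 + 3) / 3 = 8/3.

8/3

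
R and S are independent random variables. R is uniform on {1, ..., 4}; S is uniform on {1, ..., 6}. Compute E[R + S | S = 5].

Outcomes with S = 5: (1,5), (2,5), (3,5), (4,5), each with probability 1/24.
E[R + S | S = 5] = (6 + 7 + 8 + 9) / 4 = 15/2.

15/2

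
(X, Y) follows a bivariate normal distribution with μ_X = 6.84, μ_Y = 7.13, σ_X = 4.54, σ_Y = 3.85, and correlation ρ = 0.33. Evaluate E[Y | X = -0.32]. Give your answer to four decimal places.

5.1263

E[Y | X=x] = μ_Y + ρ(σ_Y/σ_X)(x − μ_X) for jointly normal variables.
E[Y | X=-0.32] = 7.13 + (0.33)·(3.85/4.54)·(-0.32 − (6.84)) = 7.13 + (0.27985)·(-7.16) = 5.1263.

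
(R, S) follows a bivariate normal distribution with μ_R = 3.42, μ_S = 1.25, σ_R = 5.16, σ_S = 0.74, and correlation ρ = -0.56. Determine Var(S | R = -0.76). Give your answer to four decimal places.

For a bivariate normal, Var(S | R=x) = σ_S²(1 − ρ²).
Var(S | R=-0.76) = (0.74)²·(1 − (-0.56)²) = 0.5476·0.6864 = 0.3759.

0.3759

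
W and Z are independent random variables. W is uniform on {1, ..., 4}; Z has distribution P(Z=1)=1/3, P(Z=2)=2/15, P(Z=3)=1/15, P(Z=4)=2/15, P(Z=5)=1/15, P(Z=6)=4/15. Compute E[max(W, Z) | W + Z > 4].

24/5

P(W + Z > 4) = 2/3.
Summing max(W,Z)·P(x,y) over outcomes with W + Z > 4 gives 16/5.
E[max(W, Z) | W + Z > 4] = (16/5) / (2/3) = 24/5.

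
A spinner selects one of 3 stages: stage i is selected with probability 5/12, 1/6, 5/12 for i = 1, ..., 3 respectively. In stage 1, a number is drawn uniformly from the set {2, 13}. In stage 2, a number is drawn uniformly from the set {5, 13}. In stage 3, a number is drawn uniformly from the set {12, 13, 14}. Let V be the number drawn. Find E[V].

E[V | stage 1] = (2+13)/2 = 15/2.
E[V | stage 2] = (5+13)/2 = 9.
E[V | stage 3] = (12+13+14)/3 = 13.
E[V] = (5/12)·(15/2) + (1/6)·(9) + (5/12)·(13) = 241/24.

241/24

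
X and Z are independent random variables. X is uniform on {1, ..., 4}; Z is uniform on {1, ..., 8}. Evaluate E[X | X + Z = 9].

5/2

Outcomes with X + Z = 9: (1,8), (2,7), (3,6), (4,5), each with probability 1/32.
E[X | X + Z = 9] = (1 + 2 + 3 + 4) / 4 = 5/2.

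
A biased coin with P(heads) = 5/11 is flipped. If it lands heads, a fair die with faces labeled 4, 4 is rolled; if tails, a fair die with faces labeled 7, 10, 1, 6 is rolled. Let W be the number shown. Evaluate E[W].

E[W | heads] = (4+4)/2 = 4.
E[W | tails] = (7+10+1+6)/4 = 6.
By the law of total expectation,
E[W] = (5/11)·(4) + (6/11)·(6) = 56/11.

56/11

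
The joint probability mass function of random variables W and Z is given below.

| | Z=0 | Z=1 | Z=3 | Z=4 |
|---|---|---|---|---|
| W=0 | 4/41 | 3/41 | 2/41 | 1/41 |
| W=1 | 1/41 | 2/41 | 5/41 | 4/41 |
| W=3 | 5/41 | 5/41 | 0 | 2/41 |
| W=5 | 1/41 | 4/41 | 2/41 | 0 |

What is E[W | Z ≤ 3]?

P(Z ≤ 3) = 34/41.
Summing W·P(W=x,Z=y) over the conditioning event gives 73/41.
E[W | Z ≤ 3] = (73/41) / (34/41) = 73/34.

73/34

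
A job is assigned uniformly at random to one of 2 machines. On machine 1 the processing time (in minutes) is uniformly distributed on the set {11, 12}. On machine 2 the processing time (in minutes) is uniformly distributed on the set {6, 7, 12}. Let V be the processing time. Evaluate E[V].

119/12

E[V | machine 1] = (11+12)/2 = 23/2.
E[V | machine 2] = (6+7+12)/3 = 25/3.
E[V] = (1/2)·(23/2) + (1/2)·(25/3) = 119/12.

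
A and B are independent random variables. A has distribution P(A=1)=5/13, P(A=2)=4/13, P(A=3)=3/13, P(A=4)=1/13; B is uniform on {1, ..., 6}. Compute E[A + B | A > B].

P(A > B) = 1/6.
Summing (A+B)·P(x,y) over outcomes with A > B gives 19/26.
E[A + B | A > B] = (19/26) / (1/6) = 57/13.

57/13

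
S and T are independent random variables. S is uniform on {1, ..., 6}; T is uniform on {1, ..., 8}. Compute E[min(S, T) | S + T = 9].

Outcomes with S + T = 9: (1,8), (2,7), (3,6), (4,5), (5,4), (6,3), each with probability 1/48.
E[min(S, T) | S + T = 9] = (1 + 2 + 3 + 4 + 4 + 3) / 6 = 17/6.

17/6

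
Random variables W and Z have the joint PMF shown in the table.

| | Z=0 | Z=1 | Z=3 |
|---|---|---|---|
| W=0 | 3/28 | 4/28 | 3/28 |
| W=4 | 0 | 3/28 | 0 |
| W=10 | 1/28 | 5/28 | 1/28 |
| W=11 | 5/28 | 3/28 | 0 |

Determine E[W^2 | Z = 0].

235/3

P(Z = 0) = 9/28.
Σ W^2·P over the event = 0·(3/28) + 100·(1/28) + 121·(5/28) = 705/28.
E[W^2 | Z = 0] = (705/28) / (9/28) = 235/3.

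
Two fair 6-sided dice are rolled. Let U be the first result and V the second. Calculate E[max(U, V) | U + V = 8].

26/5

Outcomes with U + V = 8: (2,6), (3,5), (4,4), (5,3), (6,2), each with probability 1/36.
E[max(U, V) | U + V = 8] = (6 + 5 + 4 + 5 + 6) / 5 = 26/5.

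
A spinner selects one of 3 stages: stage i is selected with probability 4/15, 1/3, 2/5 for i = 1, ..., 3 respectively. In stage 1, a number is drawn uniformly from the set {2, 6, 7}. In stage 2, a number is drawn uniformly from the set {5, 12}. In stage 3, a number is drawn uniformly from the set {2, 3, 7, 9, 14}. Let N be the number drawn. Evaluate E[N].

E[N | stage 1] = (2+6+7)/3 = 5.
E[N | stage 2] = (5+12)/2 = 17/2.
E[N | stage 3] = (2+3+7+9+14)/5 = 7.
E[N] = (4/15)·(5) + (1/3)·(17/2) + (2/5)·(7) = 209/30.

209/30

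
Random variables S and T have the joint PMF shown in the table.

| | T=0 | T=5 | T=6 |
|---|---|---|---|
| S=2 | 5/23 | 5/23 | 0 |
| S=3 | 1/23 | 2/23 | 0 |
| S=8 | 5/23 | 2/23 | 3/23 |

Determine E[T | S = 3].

10/3

P(S = 3) = 3/23.
Σ T·P over the event = 0·(1/23) + 5·(2/23) = 10/23.
E[T | S = 3] = (10/23) / (3/23) = 10/3.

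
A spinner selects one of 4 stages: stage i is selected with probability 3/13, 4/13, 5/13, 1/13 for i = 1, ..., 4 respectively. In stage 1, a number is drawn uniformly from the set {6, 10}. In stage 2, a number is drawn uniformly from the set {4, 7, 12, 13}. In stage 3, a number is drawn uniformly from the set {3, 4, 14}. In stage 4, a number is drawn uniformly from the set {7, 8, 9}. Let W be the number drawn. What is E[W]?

E[W | stage 1] = (6+10)/2 = 8.
E[W | stage 2] = (4+7+12+13)/4 = 9.
E[W | stage 3] = (3+4+14)/3 = 7.
E[W | stage 4] = (7+8+9)/3 = 8.
E[W] = (3/13)·(8) + (4/13)·(9) + (5/13)·(7) + (1/13)·(8) = 103/13.

103/13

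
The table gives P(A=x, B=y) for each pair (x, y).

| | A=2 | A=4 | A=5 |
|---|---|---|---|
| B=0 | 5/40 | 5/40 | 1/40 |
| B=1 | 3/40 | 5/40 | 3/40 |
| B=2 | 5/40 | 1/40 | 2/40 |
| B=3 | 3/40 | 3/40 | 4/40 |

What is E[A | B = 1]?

41/11

P(B = 1) = 11/40.
Summing A·P(A=x,B=y) over the conditioning event gives 41/40.
E[A | B = 1] = (41/40) / (11/40) = 41/11.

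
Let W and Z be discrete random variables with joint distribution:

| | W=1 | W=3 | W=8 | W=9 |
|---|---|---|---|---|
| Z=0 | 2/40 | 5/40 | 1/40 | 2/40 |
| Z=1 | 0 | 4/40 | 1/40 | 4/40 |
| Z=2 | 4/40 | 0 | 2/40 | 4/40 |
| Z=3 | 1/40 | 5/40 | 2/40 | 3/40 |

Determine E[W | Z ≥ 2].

P(Z ≥ 2) = 21/40.
Σ W·P over the event = 1·(4/40) + 1·(1/40) + 3·(5/40) + 8·(2/40) + 8·(2/40) + 9·(4/40) + 9·(3/40) = 23/8.
E[W | Z ≥ 2] = (23/8) / (21/40) = 115/21.

115/21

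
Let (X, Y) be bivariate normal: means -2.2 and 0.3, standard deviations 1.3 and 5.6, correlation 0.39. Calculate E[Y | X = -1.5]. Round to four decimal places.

The regression of Y on X has slope ρ·σ_Y/σ_X and passes through (μ_X, μ_Y).
E[Y | X=-1.5] = 0.3 + (0.39)·(5.6/1.3)·(-1.5 − (-2.2)) = 0.3 + (1.68)·(0.7) = 1.4760.

1.4760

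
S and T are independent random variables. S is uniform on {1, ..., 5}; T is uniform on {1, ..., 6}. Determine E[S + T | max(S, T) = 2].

10/3

Outcomes with max(S, T) = 2: (1,2), (2,1), (2,2), each with probability 1/30.
E[S + T | max(S, T) = 2] = (3 + 3 + 4) / 3 = 10/3.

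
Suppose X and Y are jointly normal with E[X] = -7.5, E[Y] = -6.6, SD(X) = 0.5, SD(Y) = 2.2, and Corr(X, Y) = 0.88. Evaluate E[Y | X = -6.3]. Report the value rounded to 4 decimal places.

The regression of Y on X has slope ρ·σ_Y/σ_X and passes through (μ_X, μ_Y).
E[Y | X=-6.3] = -6.6 + (0.88)·(2.2/0.5)·(-6.3 − (-7.5)) = -6.6 + (3.872)·(1.2) = -1.9536.

-1.9536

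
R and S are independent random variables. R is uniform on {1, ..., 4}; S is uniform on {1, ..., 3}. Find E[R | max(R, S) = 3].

12/5

Outcomes with max(R, S) = 3: (1,3), (2,3), (3,1), (3,2), (3,3), each with probability 1/12.
E[R | max(R, S) = 3] = (1 + 2 + 3 + 3 + 3) / 5 = 12/5.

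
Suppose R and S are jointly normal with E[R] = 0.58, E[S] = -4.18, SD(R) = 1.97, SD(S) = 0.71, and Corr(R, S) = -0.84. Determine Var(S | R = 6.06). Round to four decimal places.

The conditional variance in a bivariate normal is σ_S²(1 − ρ²), independent of x.
Var(S | R=6.06) = (0.71)²·(1 − (-0.84)²) = 0.5041·0.2944 = 0.1484.

0.1484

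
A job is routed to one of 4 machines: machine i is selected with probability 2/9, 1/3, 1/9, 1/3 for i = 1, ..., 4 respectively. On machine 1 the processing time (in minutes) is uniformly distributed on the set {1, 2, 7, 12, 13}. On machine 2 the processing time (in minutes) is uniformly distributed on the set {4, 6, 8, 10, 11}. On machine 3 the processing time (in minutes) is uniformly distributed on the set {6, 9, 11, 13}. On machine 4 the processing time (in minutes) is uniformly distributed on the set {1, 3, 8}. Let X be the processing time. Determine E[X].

1183/180

E[X | machine 1] = (1+2+7+12+13)/5 = 7.
E[X | machine 2] = (4+6+8+10+11)/5 = 39/5.
E[X | machine 3] = (6+9+11+13)/4 = 39/4.
E[X | machine 4] = (1+3+8)/3 = 4.
E[X] = (2/9)·(7) + (1/3)·(39/5) + (1/9)·(39/4) + (1/3)·(4) = 1183/180.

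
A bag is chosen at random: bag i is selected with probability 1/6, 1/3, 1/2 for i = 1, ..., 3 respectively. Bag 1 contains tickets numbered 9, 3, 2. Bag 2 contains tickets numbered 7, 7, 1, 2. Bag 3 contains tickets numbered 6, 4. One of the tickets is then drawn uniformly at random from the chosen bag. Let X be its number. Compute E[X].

169/36

E[X | bag 1] = (9+3+2)/3 = 14/3.
E[X | bag 2] = (7+7+1+2)/4 = 17/4.
E[X | bag 3] = (6+4)/2 = 5.
By the law of total expectation,
E[X] = (1/6)·(14/3) + (1/3)·(17/4) + (1/2)·(5) = 169/36.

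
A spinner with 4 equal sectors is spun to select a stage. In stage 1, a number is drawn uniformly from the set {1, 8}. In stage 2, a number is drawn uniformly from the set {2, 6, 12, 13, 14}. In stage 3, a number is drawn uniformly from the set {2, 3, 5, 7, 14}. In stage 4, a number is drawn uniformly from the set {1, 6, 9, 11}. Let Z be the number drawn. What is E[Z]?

E[Z | stage 1] = (1+8)/2 = 9/2.
E[Z | stage 2] = (2+6+12+13+14)/5 = 47/5.
E[Z | stage 3] = (2+3+5+7+14)/5 = 31/5.
E[Z | stage 4] = (1+6+9+11)/4 = 27/4.
By the law of total expectation,
E[Z] = (1/4)·(9/2) + (1/4)·(47/5) + (1/4)·(31/5) + (1/4)·(27/4) = 537/80.

537/80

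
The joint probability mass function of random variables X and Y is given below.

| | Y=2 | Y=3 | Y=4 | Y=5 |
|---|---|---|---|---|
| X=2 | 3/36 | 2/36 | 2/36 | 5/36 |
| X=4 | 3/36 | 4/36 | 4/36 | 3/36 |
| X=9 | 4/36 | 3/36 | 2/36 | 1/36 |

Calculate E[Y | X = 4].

P(X = 4) = 7/18.
Summing Y·P(X=x,Y=y) over the conditioning event gives 49/36.
E[Y | X = 4] = (49/36) / (7/18) = 7/2.

7/2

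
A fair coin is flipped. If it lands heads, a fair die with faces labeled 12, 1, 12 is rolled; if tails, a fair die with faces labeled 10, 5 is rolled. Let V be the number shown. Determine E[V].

E[V | heads] = (12+1+12)/3 = 25/3.
E[V | tails] = (10+5)/2 = 15/2.
By the law of total expectation,
E[V] = (1/2)·(25/3) + (1/2)·(15/2) = 95/12.

95/12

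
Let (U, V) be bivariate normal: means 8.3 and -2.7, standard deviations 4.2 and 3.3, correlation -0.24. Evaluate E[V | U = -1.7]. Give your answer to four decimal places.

E[V | U=x] = μ_V + ρ(σ_V/σ_U)(x − μ_U) for jointly normal variables.
E[V | U=-1.7] = -2.7 + (-0.24)·(3.3/4.2)·(-1.7 − (8.3)) = -2.7 + (-0.18857)·(-10) = -0.8143.

-0.8143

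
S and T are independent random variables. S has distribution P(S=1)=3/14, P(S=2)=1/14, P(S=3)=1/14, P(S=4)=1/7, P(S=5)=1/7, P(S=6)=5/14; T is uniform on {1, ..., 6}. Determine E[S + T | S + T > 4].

74/9

P(S + T > 4) = 6/7.
Summing (S+T)·P(x,y) over outcomes with S + T > 4 gives 148/21.
E[S + T | S + T > 4] = (148/21) / (6/7) = 74/9.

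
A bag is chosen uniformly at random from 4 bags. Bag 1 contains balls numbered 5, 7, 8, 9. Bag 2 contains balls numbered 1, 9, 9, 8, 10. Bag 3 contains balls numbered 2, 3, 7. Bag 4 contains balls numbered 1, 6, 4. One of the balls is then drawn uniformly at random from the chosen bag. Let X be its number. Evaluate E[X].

1339/240

E[X | bag 1] = (5+7+8+9)/4 = 29/4.
E[X | bag 2] = (1+9+9+8+10)/5 = 37/5.
E[X | bag 3] = (2+3+7)/3 = 4.
E[X | bag 4] = (1+6+4)/3 = 11/3.
By the law of total expectation,
E[X] = (1/4)·(29/4) + (1/4)·(37/5) + (1/4)·(4) + (1/4)·(11/3) = 1339/240.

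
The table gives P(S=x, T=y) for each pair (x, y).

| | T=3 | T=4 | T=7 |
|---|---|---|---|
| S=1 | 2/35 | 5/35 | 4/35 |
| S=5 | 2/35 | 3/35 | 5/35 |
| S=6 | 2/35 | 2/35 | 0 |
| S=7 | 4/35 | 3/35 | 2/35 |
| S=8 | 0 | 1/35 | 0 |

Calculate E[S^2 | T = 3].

P(T = 3) = 2/7.
Σ S^2·P over the event = 1·(2/35) + 25·(2/35) + 36·(2/35) + 49·(4/35) = 64/7.
E[S^2 | T = 3] = (64/7) / (2/7) = 32.

32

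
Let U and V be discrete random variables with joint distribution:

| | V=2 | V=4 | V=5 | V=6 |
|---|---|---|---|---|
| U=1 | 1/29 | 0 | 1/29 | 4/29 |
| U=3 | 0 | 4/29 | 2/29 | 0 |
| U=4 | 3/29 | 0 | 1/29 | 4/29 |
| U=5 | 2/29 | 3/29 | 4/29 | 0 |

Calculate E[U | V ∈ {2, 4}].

P(V ∈ {2, 4}) = 13/29.
Σ U·P over the event = 1·(1/29) + 3·(4/29) + 4·(3/29) + 5·(2/29) + 5·(3/29) = 50/29.
E[U | V ∈ {2, 4}] = (50/29) / (13/29) = 50/13.

50/13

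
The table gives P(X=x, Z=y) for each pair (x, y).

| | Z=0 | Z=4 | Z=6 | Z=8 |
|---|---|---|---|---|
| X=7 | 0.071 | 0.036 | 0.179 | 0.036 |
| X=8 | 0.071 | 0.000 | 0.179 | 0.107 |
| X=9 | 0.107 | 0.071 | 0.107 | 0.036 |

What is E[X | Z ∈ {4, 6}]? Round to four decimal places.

P(Z ∈ {4, 6}) = 0.572.
Σ X·P over the event = 7·(0.036) + 7·(0.179) + 8·(0.179) + 9·(0.071) + 9·(0.107) = 4.539.
E[X | Z ∈ {4, 6}] = (4.539) / (0.572) = 7.9353.

7.9353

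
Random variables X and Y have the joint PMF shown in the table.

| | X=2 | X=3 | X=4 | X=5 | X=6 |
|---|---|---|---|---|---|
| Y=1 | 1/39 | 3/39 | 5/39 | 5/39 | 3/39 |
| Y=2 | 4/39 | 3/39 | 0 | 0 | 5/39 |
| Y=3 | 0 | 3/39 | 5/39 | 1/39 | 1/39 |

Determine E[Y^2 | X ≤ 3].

59/14

P(X ≤ 3) = 14/39.
Σ Y^2·P over the event = 1·(1/39) + 4·(4/39) + 1·(3/39) + 4·(3/39) + 9·(3/39) = 59/39.
E[Y^2 | X ≤ 3] = (59/39) / (14/39) = 59/14.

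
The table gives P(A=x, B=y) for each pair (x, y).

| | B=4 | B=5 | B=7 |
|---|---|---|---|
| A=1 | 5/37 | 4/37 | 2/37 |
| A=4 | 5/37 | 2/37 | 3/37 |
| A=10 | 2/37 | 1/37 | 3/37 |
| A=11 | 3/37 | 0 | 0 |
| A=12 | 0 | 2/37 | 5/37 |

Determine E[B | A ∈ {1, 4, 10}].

P(A ∈ {1, 4, 10}) = 27/37.
Summing B·P(A=x,B=y) over the conditioning event gives 139/37.
E[B | A ∈ {1, 4, 10}] = (139/37) / (27/37) = 139/27.

139/27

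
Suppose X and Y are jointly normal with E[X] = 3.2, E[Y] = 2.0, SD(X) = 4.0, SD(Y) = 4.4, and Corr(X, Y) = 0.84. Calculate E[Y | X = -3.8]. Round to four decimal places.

The regression of Y on X has slope ρ·σ_Y/σ_X and passes through (μ_X, μ_Y).
E[Y | X=-3.8] = 2.0 + (0.84)·(4.4/4.0)·(-3.8 − (3.2)) = 2.0 + (0.924)·(-7) = -4.4680.

-4.4680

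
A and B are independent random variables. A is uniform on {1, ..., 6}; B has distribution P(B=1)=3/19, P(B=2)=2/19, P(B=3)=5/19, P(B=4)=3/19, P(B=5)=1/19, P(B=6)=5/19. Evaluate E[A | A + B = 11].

P(A + B = 11) = 1/19.
Summing A·P(x,y) over outcomes with A + B = 11 gives 31/114.
E[A | A + B = 11] = (31/114) / (1/19) = 31/6.

31/6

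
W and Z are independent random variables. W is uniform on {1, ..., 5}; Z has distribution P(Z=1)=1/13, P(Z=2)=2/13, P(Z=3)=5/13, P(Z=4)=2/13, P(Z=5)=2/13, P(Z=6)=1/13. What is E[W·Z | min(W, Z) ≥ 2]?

301/24

P(min(W, Z) ≥ 2) = 48/65.
Summing WZ·P(x,y) over outcomes with min(W, Z) ≥ 2 gives 602/65.
E[W·Z | min(W, Z) ≥ 2] = (602/65) / (48/65) = 301/24.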